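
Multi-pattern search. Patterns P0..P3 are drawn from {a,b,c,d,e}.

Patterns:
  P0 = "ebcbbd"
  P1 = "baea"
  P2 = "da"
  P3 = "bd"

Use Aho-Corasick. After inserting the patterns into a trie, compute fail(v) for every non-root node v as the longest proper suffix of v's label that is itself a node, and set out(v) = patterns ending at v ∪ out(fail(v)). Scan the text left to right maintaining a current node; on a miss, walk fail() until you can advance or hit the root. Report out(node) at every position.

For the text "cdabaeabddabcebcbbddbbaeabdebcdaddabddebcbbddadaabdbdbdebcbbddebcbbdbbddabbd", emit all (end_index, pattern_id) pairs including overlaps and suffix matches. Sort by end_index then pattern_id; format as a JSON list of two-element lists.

Build:
Trie (insert patterns):
  0='ε' goto b→7 d→11 e→1
  1='e' goto b→2
  2='eb' goto c→3
  3='ebc' goto b→4
  4='ebcb' goto b→5
  5='ebcbb' goto d→6
  6='ebcbbd' goto ·  [P0 ends]
  7='b' goto a→8 d→13
  8='ba' goto e→9
  9='bae' goto a→10
  10='baea' goto ·  [P1 ends]
  11='d' goto a→12
  12='da' goto ·  [P2 ends]
  13='bd' goto ·  [P3 ends]

Failure links (BFS by depth):
  n1('e'): parent n0 fail=0; on 'e' 0 → fail=0;  out ∅∪∅=∅
  n7('b'): parent n0 fail=0; on 'b' 0 → fail=0;  out ∅∪∅=∅
  n11('d'): parent n0 fail=0; on 'd' 0 → fail=0;  out ∅∪∅=∅
  n2('eb'): parent n1 fail=0; on 'b' 0 → fail=7;  out ∅∪∅=∅
  n8('ba'): parent n7 fail=0; on 'a' 0 → fail=0;  out ∅∪∅=∅
  n12('da'): parent n11 fail=0; on 'a' 0 → fail=0;  out {2}∪∅={2}
  n13('bd'): parent n7 fail=0; on 'd' 0 → fail=11;  out {3}∪∅={3}
  n3('ebc'): parent n2 fail=7; on 'c' 7→0 → fail=0;  out ∅∪∅=∅
  n9('bae'): parent n8 fail=0; on 'e' 0 → fail=1;  out ∅∪∅=∅
  n4('ebcb'): parent n3 fail=0; on 'b' 0 → fail=7;  out ∅∪∅=∅
  n10('baea'): parent n9 fail=1; on 'a' 1→0 → fail=0;  out {1}∪∅={1}
  n5('ebcbb'): parent n4 fail=7; on 'b' 7→0 → fail=7;  out ∅∪∅=∅
  n6('ebcbbd'): parent n5 fail=7; on 'd' 7 → fail=13;  out {0}∪{3}={0,3}

Run:
pos 0 'c': at 0
pos 1 'd': at 11
pos 2 'a': at 12  → match P2@[1:2]
pos 3 'b': at 7 (fail-walked)
pos 4 'a': at 8
pos 5 'e': at 9
pos 6 'a': at 10  → match P1@[3:6]
pos 7 'b': at 7 (fail-walked)
pos 8 'd': at 13  → match P3@[7:8]
pos 9 'd': at 11 (fail-walked)
pos 10 'a': at 12  → match P2@[9:10]
pos 11 'b': at 7 (fail-walked)
pos 12 'c': at 0 (fail-walked)
pos 13 'e': at 1
pos 14 'b': at 2
pos 15 'c': at 3
pos 16 'b': at 4
pos 17 'b': at 5
pos 18 'd': at 6  → match P0@[13:18],P3@[17:18]
pos 19 'd': at 11 (fail-walked)
pos 20 'b': at 7 (fail-walked)
pos 21 'b': at 7 (fail-walked)
pos 22 'a': at 8
pos 23 'e': at 9
pos 24 'a': at 10  → match P1@[21:24]
pos 25 'b': at 7 (fail-walked)
pos 26 'd': at 13  → match P3@[25:26]
pos 27 'e': at 1 (fail-walked)
pos 28 'b': at 2
pos 29 'c': at 3
pos 30 'd': at 11 (fail-walked)
pos 31 'a': at 12  → match P2@[30:31]
pos 32 'd': at 11 (fail-walked)
pos 33 'd': at 11 (fail-walked)
pos 34 'a': at 12  → match P2@[33:34]
pos 35 'b': at 7 (fail-walked)
pos 36 'd': at 13  → match P3@[35:36]
pos 37 'd': at 11 (fail-walked)
pos 38 'e': at 1 (fail-walked)
pos 39 'b': at 2
pos 40 'c': at 3
pos 41 'b': at 4
pos 42 'b': at 5
pos 43 'd': at 6  → match P0@[38:43],P3@[42:43]
pos 44 'd': at 11 (fail-walked)
pos 45 'a': at 12  → match P2@[44:45]
pos 46 'd': at 11 (fail-walked)
pos 47 'a': at 12  → match P2@[46:47]
pos 48 'a': at 0 (fail-walked)
pos 49 'b': at 7
pos 50 'd': at 13  → match P3@[49:50]
pos 51 'b': at 7 (fail-walked)
pos 52 'd': at 13  → match P3@[51:52]
pos 53 'b': at 7 (fail-walked)
pos 54 'd': at 13  → match P3@[53:54]
pos 55 'e': at 1 (fail-walked)
pos 56 'b': at 2
pos 57 'c': at 3
pos 58 'b': at 4
pos 59 'b': at 5
pos 60 'd': at 6  → match P0@[55:60],P3@[59:60]
pos 61 'd': at 11 (fail-walked)
pos 62 'e': at 1 (fail-walked)
pos 63 'b': at 2
pos 64 'c': at 3
pos 65 'b': at 4
pos 66 'b': at 5
pos 67 'd': at 6  → match P0@[62:67],P3@[66:67]
pos 68 'b': at 7 (fail-walked)
pos 69 'b': at 7 (fail-walked)
pos 70 'd': at 13  → match P3@[69:70]
pos 71 'd': at 11 (fail-walked)
pos 72 'a': at 12  → match P2@[71:72]
pos 73 'b': at 7 (fail-walked)
pos 74 'b': at 7 (fail-walked)
pos 75 'd': at 13  → match P3@[74:75]

Result: [[2,2],[6,1],[8,3],[10,2],[18,0],[18,3],[24,1],[26,3],[31,2],[34,2],[36,3],[43,0],[43,3],[45,2],[47,2],[50,3],[52,3],[54,3],[60,0],[60,3],[67,0],[67,3],[70,3],[72,2],[75,3]]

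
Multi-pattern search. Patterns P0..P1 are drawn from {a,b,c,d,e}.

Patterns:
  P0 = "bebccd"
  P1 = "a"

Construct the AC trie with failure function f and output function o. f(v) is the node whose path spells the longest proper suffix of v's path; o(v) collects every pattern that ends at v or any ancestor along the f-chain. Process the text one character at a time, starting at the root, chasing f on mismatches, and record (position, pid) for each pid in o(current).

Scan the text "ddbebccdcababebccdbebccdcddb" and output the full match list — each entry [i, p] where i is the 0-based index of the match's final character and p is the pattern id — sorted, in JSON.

Build automaton:
Trie nodes:
  0='ε' goto a→7 b→1
  1='b' goto e→2
  2='be' goto b→3
  3='beb' goto c→4
  4='bebc' goto c→5
  5='bebcc' goto d→6
  6='bebccd' goto ·  ←P0
  7='a' goto ·  ←P1

Failure links (BFS by depth):
  n1('b'): parent n0 fail=0; on 'b' 0 → fail=0;  out ∅∪∅=∅
  n7('a'): parent n0 fail=0; on 'a' 0 → fail=0;  out {1}∪∅={1}
  n2('be'): parent n1 fail=0; on 'e' 0 → fail=0;  out ∅∪∅=∅
  n3('beb'): parent n2 fail=0; on 'b' 0 → fail=1;  out ∅∪∅=∅
  n4('bebc'): parent n3 fail=1; on 'c' 1→0 → fail=0;  out ∅∪∅=∅
  n5('bebcc'): parent n4 fail=0; on 'c' 0 → fail=0;  out ∅∪∅=∅
  n6('bebccd'): parent n5 fail=0; on 'd' 0 → fail=0;  out {0}∪∅={0}

Text stream:
[0] read 'd'  n0⇒n0
[1] read 'd'  n0⇒n0
[2] read 'b'  n0⇒n1
[3] read 'e'  n1⇒n2
[4] read 'b'  n2⇒n3
[5] read 'c'  n3⇒n4
[6] read 'c'  n4⇒n5
[7] read 'd'  n5⇒n6  ** P0@[2:7]
[8] read 'c'  n6⇒n0 (via fail)
[9] read 'a'  n0⇒n7  ** P1@[9:9]
[10] read 'b'  n7⇒n1 (via fail)
[11] read 'a'  n1⇒n7 (via fail)  ** P1@[11:11]
[12] read 'b'  n7⇒n1 (via fail)
[13] read 'e'  n1⇒n2
[14] read 'b'  n2⇒n3
[15] read 'c'  n3⇒n4
[16] read 'c'  n4⇒n5
[17] read 'd'  n5⇒n6  ** P0@[12:17]
[18] read 'b'  n6⇒n1 (via fail)
[19] read 'e'  n1⇒n2
[20] read 'b'  n2⇒n3
[21] read 'c'  n3⇒n4
[22] read 'c'  n4⇒n5
[23] read 'd'  n5⇒n6  ** P0@[18:23]
[24] read 'c'  n6⇒n0 (via fail)
[25] read 'd'  n0⇒n0
[26] read 'd'  n0⇒n0
[27] read 'b'  n0⇒n1

Matches: [[7,0],[9,1],[11,1],[17,0],[23,0]]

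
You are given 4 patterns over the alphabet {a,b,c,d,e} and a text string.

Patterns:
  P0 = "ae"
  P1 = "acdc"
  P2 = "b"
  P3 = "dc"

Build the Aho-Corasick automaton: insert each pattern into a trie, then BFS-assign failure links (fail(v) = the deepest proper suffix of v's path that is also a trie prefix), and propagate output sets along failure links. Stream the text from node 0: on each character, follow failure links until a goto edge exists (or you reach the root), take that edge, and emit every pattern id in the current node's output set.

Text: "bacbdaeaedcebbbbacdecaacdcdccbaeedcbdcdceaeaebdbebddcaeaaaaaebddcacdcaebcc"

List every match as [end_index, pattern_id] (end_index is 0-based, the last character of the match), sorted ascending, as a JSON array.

Build:
Trie nodes:
  n0 'ε': a→1 b→6 d→7
  n1 'a': c→3 e→2
  n2 'ae': ·  ←P0
  n3 'ac': d→4
  n4 'acd': c→5
  n5 'acdc': ·  ←P1
  n6 'b': ·  ←P2
  n7 'd': c→8
  n8 'dc': ·  ←P3

BFS fail/out derivation:
  fail(1) 'a': from fail(0)=0 chase 'a': 0 ⇒ 0;  out=∅∪out(0)=∅
  fail(6) 'b': from fail(0)=0 chase 'b': 0 ⇒ 0;  out={2}∪out(0)={2}
  fail(7) 'd': from fail(0)=0 chase 'd': 0 ⇒ 0;  out=∅∪out(0)=∅
  fail(2) 'ae': from fail(1)=0 chase 'e': 0 ⇒ 0;  out={0}∪out(0)={0}
  fail(3) 'ac': from fail(1)=0 chase 'c': 0 ⇒ 0;  out=∅∪out(0)=∅
  fail(8) 'dc': from fail(7)=0 chase 'c': 0 ⇒ 0;  out={3}∪out(0)={3}
  fail(4) 'acd': from fail(3)=0 chase 'd': 0 ⇒ 7;  out=∅∪out(7)=∅
  fail(5) 'acdc': from fail(4)=7 chase 'c': 7 ⇒ 8;  out={1}∪out(8)={1,3}

Run:
[0] read 'b'  n0⇒n6  ** P2@[0:0]
[1] read 'a'  n6⇒n1 ·f
[2] read 'c'  n1⇒n3
[3] read 'b'  n3⇒n6 ·f  ** P2@[3:3]
[4] read 'd'  n6⇒n7 ·f
[5] read 'a'  n7⇒n1 ·f
[6] read 'e'  n1⇒n2  ** P0@[5:6]
[7] read 'a'  n2⇒n1 ·f
[8] read 'e'  n1⇒n2  ** P0@[7:8]
[9] read 'd'  n2⇒n7 ·f
[10] read 'c'  n7⇒n8  ** P3@[9:10]
[11] read 'e'  n8⇒n0 ·f
[12] read 'b'  n0⇒n6  ** P2@[12:12]
[13] read 'b'  n6⇒n6 ·f  ** P2@[13:13]
[14] read 'b'  n6⇒n6 ·f  ** P2@[14:14]
[15] read 'b'  n6⇒n6 ·f  ** P2@[15:15]
[16] read 'a'  n6⇒n1 ·f
[17] read 'c'  n1⇒n3
[18] read 'd'  n3⇒n4
[19] read 'e'  n4⇒n0 ·f
[20] read 'c'  n0⇒n0
[21] read 'a'  n0⇒n1
[22] read 'a'  n1⇒n1 ·f
[23] read 'c'  n1⇒n3
[24] read 'd'  n3⇒n4
[25] read 'c'  n4⇒n5  ** P1@[22:25],P3@[24:25]
[26] read 'd'  n5⇒n7 ·f
[27] read 'c'  n7⇒n8  ** P3@[26:27]
[28] read 'c'  n8⇒n0 ·f
[29] read 'b'  n0⇒n6  ** P2@[29:29]
[30] read 'a'  n6⇒n1 ·f
[31] read 'e'  n1⇒n2  ** P0@[30:31]
[32] read 'e'  n2⇒n0 ·f
[33] read 'd'  n0⇒n7
[34] read 'c'  n7⇒n8  ** P3@[33:34]
[35] read 'b'  n8⇒n6 ·f  ** P2@[35:35]
[36] read 'd'  n6⇒n7 ·f
[37] read 'c'  n7⇒n8  ** P3@[36:37]
[38] read 'd'  n8⇒n7 ·f
[39] read 'c'  n7⇒n8  ** P3@[38:39]
[40] read 'e'  n8⇒n0 ·f
[41] read 'a'  n0⇒n1
[42] read 'e'  n1⇒n2  ** P0@[41:42]
[43] read 'a'  n2⇒n1 ·f
[44] read 'e'  n1⇒n2  ** P0@[43:44]
[45] read 'b'  n2⇒n6 ·f  ** P2@[45:45]
[46] read 'd'  n6⇒n7 ·f
[47] read 'b'  n7⇒n6 ·f  ** P2@[47:47]
[48] read 'e'  n6⇒n0 ·f
[49] read 'b'  n0⇒n6  ** P2@[49:49]
[50] read 'd'  n6⇒n7 ·f
[51] read 'd'  n7⇒n7 ·f
[52] read 'c'  n7⇒n8  ** P3@[51:52]
[53] read 'a'  n8⇒n1 ·f
[54] read 'e'  n1⇒n2  ** P0@[53:54]
[55] read 'a'  n2⇒n1 ·f
[56] read 'a'  n1⇒n1 ·f
[57] read 'a'  n1⇒n1 ·f
[58] read 'a'  n1⇒n1 ·f
[59] read 'a'  n1⇒n1 ·f
[60] read 'e'  n1⇒n2  ** P0@[59:60]
[61] read 'b'  n2⇒n6 ·f  ** P2@[61:61]
[62] read 'd'  n6⇒n7 ·f
[63] read 'd'  n7⇒n7 ·f
[64] read 'c'  n7⇒n8  ** P3@[63:64]
[65] read 'a'  n8⇒n1 ·f
[66] read 'c'  n1⇒n3
[67] read 'd'  n3⇒n4
[68] read 'c'  n4⇒n5  ** P1@[65:68],P3@[67:68]
[69] read 'a'  n5⇒n1 ·f
[70] read 'e'  n1⇒n2  ** P0@[69:70]
[71] read 'b'  n2⇒n6 ·f  ** P2@[71:71]
[72] read 'c'  n6⇒n0 ·f
[73] read 'c'  n0⇒n0

Matches: [[0,2],[3,2],[6,0],[8,0],[10,3],[12,2],[13,2],[14,2],[15,2],[25,1],[25,3],[27,3],[29,2],[31,0],[34,3],[35,2],[37,3],[39,3],[42,0],[44,0],[45,2],[47,2],[49,2],[52,3],[54,0],[60,0],[61,2],[64,3],[68,1],[68,3],[70,0],[71,2]]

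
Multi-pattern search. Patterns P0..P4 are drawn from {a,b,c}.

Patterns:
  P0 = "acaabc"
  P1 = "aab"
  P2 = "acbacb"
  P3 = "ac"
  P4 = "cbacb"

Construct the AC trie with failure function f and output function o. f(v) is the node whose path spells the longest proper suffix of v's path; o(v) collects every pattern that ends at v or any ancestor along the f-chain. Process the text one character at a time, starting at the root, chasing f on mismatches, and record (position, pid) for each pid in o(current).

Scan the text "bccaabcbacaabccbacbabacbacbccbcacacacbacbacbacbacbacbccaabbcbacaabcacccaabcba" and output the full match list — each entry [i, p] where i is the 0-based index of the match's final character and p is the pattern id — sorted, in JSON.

Build automaton:
Trie (insert patterns):
  n0 'ε': a→1 c→13
  n1 'a': a→7 c→2
  n2 'ac': a→3 b→9  [P3 ends]
  n3 'aca': a→4
  n4 'acaa': b→5
  n5 'acaab': c→6
  n6 'acaabc': ·  [P0 ends]
  n7 'aa': b→8
  n8 'aab': ·  [P1 ends]
  n9 'acb': a→10
  n10 'acba': c→11
  n11 'acbac': b→12
  n12 'acbacb': ·  [P2 ends]
  n13 'c': b→14
  n14 'cb': a→15
  n15 'cba': c→16
  n16 'cbac': b→17
  n17 'cbacb': ·  [P4 ends]

BFS fail/out derivation:
  n1('a'): parent n0 fail=0; on 'a' 0 → fail=0;  out ∅∪∅=∅
  n13('c'): parent n0 fail=0; on 'c' 0 → fail=0;  out ∅∪∅=∅
  n2('ac'): parent n1 fail=0; on 'c' 0 → fail=13;  out {3}∪∅={3}
  n7('aa'): parent n1 fail=0; on 'a' 0 → fail=1;  out ∅∪∅=∅
  n14('cb'): parent n13 fail=0; on 'b' 0 → fail=0;  out ∅∪∅=∅
  n3('aca'): parent n2 fail=13; on 'a' 13→0 → fail=1;  out ∅∪∅=∅
  n8('aab'): parent n7 fail=1; on 'b' 1→0 → fail=0;  out {1}∪∅={1}
  n9('acb'): parent n2 fail=13; on 'b' 13 → fail=14;  out ∅∪∅=∅
  n15('cba'): parent n14 fail=0; on 'a' 0 → fail=1;  out ∅∪∅=∅
  n4('acaa'): parent n3 fail=1; on 'a' 1 → fail=7;  out ∅∪∅=∅
  n10('acba'): parent n9 fail=14; on 'a' 14 → fail=15;  out ∅∪∅=∅
  n16('cbac'): parent n15 fail=1; on 'c' 1 → fail=2;  out ∅∪{3}={3}
  n5('acaab'): parent n4 fail=7; on 'b' 7 → fail=8;  out ∅∪{1}={1}
  n11('acbac'): parent n10 fail=15; on 'c' 15 → fail=16;  out ∅∪{3}={3}
  n17('cbacb'): parent n16 fail=2; on 'b' 2 → fail=9;  out {4}∪∅={4}
  n6('acaabc'): parent n5 fail=8; on 'c' 8→0 → fail=13;  out {0}∪∅={0}
  n12('acbacb'): parent n11 fail=16; on 'b' 16 → fail=17;  out {2}∪{4}={2,4}

Scan:
i=0 'b': node 0→0
i=1 'c': node 0→13
i=2 'c': node 13→13 ·f
i=3 'a': node 13→1 ·f
i=4 'a': node 1→7
i=5 'b': node 7→8  emit P1@[3:5]
i=6 'c': node 8→13 ·f
i=7 'b': node 13→14
i=8 'a': node 14→15
i=9 'c': node 15→16  emit P3@[8:9]
i=10 'a': node 16→3 ·f
i=11 'a': node 3→4
i=12 'b': node 4→5  emit P1@[10:12]
i=13 'c': node 5→6  emit P0@[8:13]
i=14 'c': node 6→13 ·f
i=15 'b': node 13→14
i=16 'a': node 14→15
i=17 'c': node 15→16  emit P3@[16:17]
i=18 'b': node 16→17  emit P4@[14:18]
i=19 'a': node 17→10 ·f
i=20 'b': node 10→0 ·f
i=21 'a': node 0→1
i=22 'c': node 1→2  emit P3@[21:22]
i=23 'b': node 2→9
i=24 'a': node 9→10
i=25 'c': node 10→11  emit P3@[24:25]
i=26 'b': node 11→12  emit P2@[21:26],P4@[22:26]
i=27 'c': node 12→13 ·f
i=28 'c': node 13→13 ·f
i=29 'b': node 13→14
i=30 'c': node 14→13 ·f
i=31 'a': node 13→1 ·f
i=32 'c': node 1→2  emit P3@[31:32]
i=33 'a': node 2→3
i=34 'c': node 3→2 ·f  emit P3@[33:34]
i=35 'a': node 2→3
i=36 'c': node 3→2 ·f  emit P3@[35:36]
i=37 'b': node 2→9
i=38 'a': node 9→10
i=39 'c': node 10→11  emit P3@[38:39]
i=40 'b': node 11→12  emit P2@[35:40],P4@[36:40]
i=41 'a': node 12→10 ·f
i=42 'c': node 10→11  emit P3@[41:42]
i=43 'b': node 11→12  emit P2@[38:43],P4@[39:43]
i=44 'a': node 12→10 ·f
i=45 'c': node 10→11  emit P3@[44:45]
i=46 'b': node 11→12  emit P2@[41:46],P4@[42:46]
i=47 'a': node 12→10 ·f
i=48 'c': node 10→11  emit P3@[47:48]
i=49 'b': node 11→12  emit P2@[44:49],P4@[45:49]
i=50 'a': node 12→10 ·f
i=51 'c': node 10→11  emit P3@[50:51]
i=52 'b': node 11→12  emit P2@[47:52],P4@[48:52]
i=53 'c': node 12→13 ·f
i=54 'c': node 13→13 ·f
i=55 'a': node 13→1 ·f
i=56 'a': node 1→7
i=57 'b': node 7→8  emit P1@[55:57]
i=58 'b': node 8→0 ·f
i=59 'c': node 0→13
i=60 'b': node 13→14
i=61 'a': node 14→15
i=62 'c': node 15→16  emit P3@[61:62]
i=63 'a': node 16→3 ·f
i=64 'a': node 3→4
i=65 'b': node 4→5  emit P1@[63:65]
i=66 'c': node 5→6  emit P0@[61:66]
i=67 'a': node 6→1 ·f
i=68 'c': node 1→2  emit P3@[67:68]
i=69 'c': node 2→13 ·f
i=70 'c': node 13→13 ·f
i=71 'a': node 13→1 ·f
i=72 'a': node 1→7
i=73 'b': node 7→8  emit P1@[71:73]
i=74 'c': node 8→13 ·f
i=75 'b': node 13→14
i=76 'a': node 14→15

Matches: [[5,1],[9,3],[12,1],[13,0],[17,3],[18,4],[22,3],[25,3],[26,2],[26,4],[32,3],[34,3],[36,3],[39,3],[40,2],[40,4],[42,3],[43,2],[43,4],[45,3],[46,2],[46,4],[48,3],[49,2],[49,4],[51,3],[52,2],[52,4],[57,1],[62,3],[65,1],[66,0],[68,3],[73,1]]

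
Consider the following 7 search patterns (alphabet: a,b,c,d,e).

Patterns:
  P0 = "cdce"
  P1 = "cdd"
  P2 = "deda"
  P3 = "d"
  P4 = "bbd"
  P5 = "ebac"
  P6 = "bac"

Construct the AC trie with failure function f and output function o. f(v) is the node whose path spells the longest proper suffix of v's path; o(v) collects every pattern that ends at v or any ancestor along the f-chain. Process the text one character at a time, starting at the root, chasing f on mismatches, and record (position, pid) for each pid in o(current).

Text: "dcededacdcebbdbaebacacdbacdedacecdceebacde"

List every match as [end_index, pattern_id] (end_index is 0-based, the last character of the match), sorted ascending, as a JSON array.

Build:
Trie nodes:
  0='ε' goto b→10 c→1 d→6 e→13
  1='c' goto d→2
  2='cd' goto c→3 d→5
  3='cdc' goto e→4
  4='cdce' goto ·  ←P0
  5='cdd' goto ·  ←P1
  6='d' goto e→7  ←P3
  7='de' goto d→8
  8='ded' goto a→9
  9='deda' goto ·  ←P2
  10='b' goto a→17 b→11
  11='bb' goto d→12
  12='bbd' goto ·  ←P4
  13='e' goto b→14
  14='eb' goto a→15
  15='eba' goto c→16
  16='ebac' goto ·  ←P5
  17='ba' goto c→18
  18='bac' goto ·  ←P6

BFS fail/out derivation:
  n1('c'): parent n0 fail=0; on 'c' 0 → fail=0;  out ∅∪∅=∅
  n6('d'): parent n0 fail=0; on 'd' 0 → fail=0;  out {3}∪∅={3}
  n10('b'): parent n0 fail=0; on 'b' 0 → fail=0;  out ∅∪∅=∅
  n13('e'): parent n0 fail=0; on 'e' 0 → fail=0;  out ∅∪∅=∅
  n2('cd'): parent n1 fail=0; on 'd' 0 → fail=6;  out ∅∪{3}={3}
  n7('de'): parent n6 fail=0; on 'e' 0 → fail=13;  out ∅∪∅=∅
  n11('bb'): parent n10 fail=0; on 'b' 0 → fail=10;  out ∅∪∅=∅
  n14('eb'): parent n13 fail=0; on 'b' 0 → fail=10;  out ∅∪∅=∅
  n17('ba'): parent n10 fail=0; on 'a' 0 → fail=0;  out ∅∪∅=∅
  n3('cdc'): parent n2 fail=6; on 'c' 6→0 → fail=1;  out ∅∪∅=∅
  n5('cdd'): parent n2 fail=6; on 'd' 6→0 → fail=6;  out {1}∪{3}={1,3}
  n8('ded'): parent n7 fail=13; on 'd' 13→0 → fail=6;  out ∅∪{3}={3}
  n12('bbd'): parent n11 fail=10; on 'd' 10→0 → fail=6;  out {4}∪{3}={3,4}
  n15('eba'): parent n14 fail=10; on 'a' 10 → fail=17;  out ∅∪∅=∅
  n18('bac'): parent n17 fail=0; on 'c' 0 → fail=1;  out {6}∪∅={6}
  n4('cdce'): parent n3 fail=1; on 'e' 1→0 → fail=13;  out {0}∪∅={0}
  n9('deda'): parent n8 fail=6; on 'a' 6→0 → fail=0;  out {2}∪∅={2}
  n16('ebac'): parent n15 fail=17; on 'c' 17 → fail=18;  out {5}∪{6}={5,6}

Text stream:
[0] read 'd'  n0⇒n6  emit P3@[0:0]
[1] read 'c'  n6⇒n1 (fail-walked)
[2] read 'e'  n1⇒n13 (fail-walked)
[3] read 'd'  n13⇒n6 (fail-walked)  emit P3@[3:3]
[4] read 'e'  n6⇒n7
[5] read 'd'  n7⇒n8  emit P3@[5:5]
[6] read 'a'  n8⇒n9  emit P2@[3:6]
[7] read 'c'  n9⇒n1 (fail-walked)
[8] read 'd'  n1⇒n2  emit P3@[8:8]
[9] read 'c'  n2⇒n3
[10] read 'e'  n3⇒n4  emit P0@[7:10]
[11] read 'b'  n4⇒n14 (fail-walked)
[12] read 'b'  n14⇒n11 (fail-walked)
[13] read 'd'  n11⇒n12  emit P3@[13:13],P4@[11:13]
[14] read 'b'  n12⇒n10 (fail-walked)
[15] read 'a'  n10⇒n17
[16] read 'e'  n17⇒n13 (fail-walked)
[17] read 'b'  n13⇒n14
[18] read 'a'  n14⇒n15
[19] read 'c'  n15⇒n16  emit P5@[16:19],P6@[17:19]
[20] read 'a'  n16⇒n0 (fail-walked)
[21] read 'c'  n0⇒n1
[22] read 'd'  n1⇒n2  emit P3@[22:22]
[23] read 'b'  n2⇒n10 (fail-walked)
[24] read 'a'  n10⇒n17
[25] read 'c'  n17⇒n18  emit P6@[23:25]
[26] read 'd'  n18⇒n2 (fail-walked)  emit P3@[26:26]
[27] read 'e'  n2⇒n7 (fail-walked)
[28] read 'd'  n7⇒n8  emit P3@[28:28]
[29] read 'a'  n8⇒n9  emit P2@[26:29]
[30] read 'c'  n9⇒n1 (fail-walked)
[31] read 'e'  n1⇒n13 (fail-walked)
[32] read 'c'  n13⇒n1 (fail-walked)
[33] read 'd'  n1⇒n2  emit P3@[33:33]
[34] read 'c'  n2⇒n3
[35] read 'e'  n3⇒n4  emit P0@[32:35]
[36] read 'e'  n4⇒n13 (fail-walked)
[37] read 'b'  n13⇒n14
[38] read 'a'  n14⇒n15
[39] read 'c'  n15⇒n16  emit P5@[36:39],P6@[37:39]
[40] read 'd'  n16⇒n2 (fail-walked)  emit P3@[40:40]
[41] read 'e'  n2⇒n7 (fail-walked)

Matches: [[0,3],[3,3],[5,3],[6,2],[8,3],[10,0],[13,3],[13,4],[19,5],[19,6],[22,3],[25,6],[26,3],[28,3],[29,2],[33,3],[35,0],[39,5],[39,6],[40,3]]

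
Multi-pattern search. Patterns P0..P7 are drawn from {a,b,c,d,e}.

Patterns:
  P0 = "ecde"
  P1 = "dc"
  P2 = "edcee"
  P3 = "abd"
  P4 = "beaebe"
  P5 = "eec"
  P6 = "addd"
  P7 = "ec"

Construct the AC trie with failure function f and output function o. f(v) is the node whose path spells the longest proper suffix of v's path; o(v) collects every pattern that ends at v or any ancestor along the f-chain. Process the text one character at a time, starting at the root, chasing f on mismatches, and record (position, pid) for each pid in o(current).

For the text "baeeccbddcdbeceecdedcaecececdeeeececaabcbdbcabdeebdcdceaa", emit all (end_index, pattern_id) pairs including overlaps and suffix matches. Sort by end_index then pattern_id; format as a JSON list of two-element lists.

Construct AC machine:
Trie nodes:
  n0 'ε': a→11 b→14 d→5 e→1
  n1 'e': c→2 d→7 e→20
  n2 'ec': d→3  [P7 ends]
  n3 'ecd': e→4
  n4 'ecde': ·  [P0 ends]
  n5 'd': c→6
  n6 'dc': ·  [P1 ends]
  n7 'ed': c→8
  n8 'edc': e→9
  n9 'edce': e→10
  n10 'edcee': ·  [P2 ends]
  n11 'a': b→12 d→22
  n12 'ab': d→13
  n13 'abd': ·  [P3 ends]
  n14 'b': e→15
  n15 'be': a→16
  n16 'bea': e→17
  n17 'beae': b→18
  n18 'beaeb': e→19
  n19 'beaebe': ·  [P4 ends]
  n20 'ee': c→21
  n21 'eec': ·  [P5 ends]
  n22 'ad': d→23
  n23 'add': d→24
  n24 'addd': ·  [P6 ends]

Failure links (BFS by depth):
  n1('e'): parent n0 fail=0; on 'e' 0 → fail=0;  out ∅∪∅=∅
  n5('d'): parent n0 fail=0; on 'd' 0 → fail=0;  out ∅∪∅=∅
  n11('a'): parent n0 fail=0; on 'a' 0 → fail=0;  out ∅∪∅=∅
  n14('b'): parent n0 fail=0; on 'b' 0 → fail=0;  out ∅∪∅=∅
  n2('ec'): parent n1 fail=0; on 'c' 0 → fail=0;  out {7}∪∅={7}
  n6('dc'): parent n5 fail=0; on 'c' 0 → fail=0;  out {1}∪∅={1}
  n7('ed'): parent n1 fail=0; on 'd' 0 → fail=5;  out ∅∪∅=∅
  n12('ab'): parent n11 fail=0; on 'b' 0 → fail=14;  out ∅∪∅=∅
  n15('be'): parent n14 fail=0; on 'e' 0 → fail=1;  out ∅∪∅=∅
  n20('ee'): parent n1 fail=0; on 'e' 0 → fail=1;  out ∅∪∅=∅
  n22('ad'): parent n11 fail=0; on 'd' 0 → fail=5;  out ∅∪∅=∅
  n3('ecd'): parent n2 fail=0; on 'd' 0 → fail=5;  out ∅∪∅=∅
  n8('edc'): parent n7 fail=5; on 'c' 5 → fail=6;  out ∅∪{1}={1}
  n13('abd'): parent n12 fail=14; on 'd' 14→0 → fail=5;  out {3}∪∅={3}
  n16('bea'): parent n15 fail=1; on 'a' 1→0 → fail=11;  out ∅∪∅=∅
  n21('eec'): parent n20 fail=1; on 'c' 1 → fail=2;  out {5}∪{7}={5,7}
  n23('add'): parent n22 fail=5; on 'd' 5→0 → fail=5;  out ∅∪∅=∅
  n4('ecde'): parent n3 fail=5; on 'e' 5→0 → fail=1;  out {0}∪∅={0}
  n9('edce'): parent n8 fail=6; on 'e' 6→0 → fail=1;  out ∅∪∅=∅
  n17('beae'): parent n16 fail=11; on 'e' 11→0 → fail=1;  out ∅∪∅=∅
  n24('addd'): parent n23 fail=5; on 'd' 5→0 → fail=5;  out {6}∪∅={6}
  n10('edcee'): parent n9 fail=1; on 'e' 1 → fail=20;  out {2}∪∅={2}
  n18('beaeb'): parent n17 fail=1; on 'b' 1→0 → fail=14;  out ∅∪∅=∅
  n19('beaebe'): parent n18 fail=14; on 'e' 14 → fail=15;  out {4}∪∅={4}

Scan:
i=0 'b': node 0→14
i=1 'a': node 14→11 (via fail)
i=2 'e': node 11→1 (via fail)
i=3 'e': node 1→20
i=4 'c': node 20→21  ** P5@[2:4],P7@[3:4]
i=5 'c': node 21→0 (via fail)
i=6 'b': node 0→14
i=7 'd': node 14→5 (via fail)
i=8 'd': node 5→5 (via fail)
i=9 'c': node 5→6  ** P1@[8:9]
i=10 'd': node 6→5 (via fail)
i=11 'b': node 5→14 (via fail)
i=12 'e': node 14→15
i=13 'c': node 15→2 (via fail)  ** P7@[12:13]
i=14 'e': node 2→1 (via fail)
i=15 'e': node 1→20
i=16 'c': node 20→21  ** P5@[14:16],P7@[15:16]
i=17 'd': node 21→3 (via fail)
i=18 'e': node 3→4  ** P0@[15:18]
i=19 'd': node 4→7 (via fail)
i=20 'c': node 7→8  ** P1@[19:20]
i=21 'a': node 8→11 (via fail)
i=22 'e': node 11→1 (via fail)
i=23 'c': node 1→2  ** P7@[22:23]
i=24 'e': node 2→1 (via fail)
i=25 'c': node 1→2  ** P7@[24:25]
i=26 'e': node 2→1 (via fail)
i=27 'c': node 1→2  ** P7@[26:27]
i=28 'd': node 2→3
i=29 'e': node 3→4  ** P0@[26:29]
i=30 'e': node 4→20 (via fail)
i=31 'e': node 20→20 (via fail)
i=32 'e': node 20→20 (via fail)
i=33 'c': node 20→21  ** P5@[31:33],P7@[32:33]
i=34 'e': node 21→1 (via fail)
i=35 'c': node 1→2  ** P7@[34:35]
i=36 'a': node 2→11 (via fail)
i=37 'a': node 11→11 (via fail)
i=38 'b': node 11→12
i=39 'c': node 12→0 (via fail)
i=40 'b': node 0→14
i=41 'd': node 14→5 (via fail)
i=42 'b': node 5→14 (via fail)
i=43 'c': node 14→0 (via fail)
i=44 'a': node 0→11
i=45 'b': node 11→12
i=46 'd': node 12→13  ** P3@[44:46]
i=47 'e': node 13→1 (via fail)
i=48 'e': node 1→20
i=49 'b': node 20→14 (via fail)
i=50 'd': node 14→5 (via fail)
i=51 'c': node 5→6  ** P1@[50:51]
i=52 'd': node 6→5 (via fail)
i=53 'c': node 5→6  ** P1@[52:53]
i=54 'e': node 6→1 (via fail)
i=55 'a': node 1→11 (via fail)
i=56 'a': node 11→11 (via fail)

Matches: [[4,5],[4,7],[9,1],[13,7],[16,5],[16,7],[18,0],[20,1],[23,7],[25,7],[27,7],[29,0],[33,5],[33,7],[35,7],[46,3],[51,1],[53,1]]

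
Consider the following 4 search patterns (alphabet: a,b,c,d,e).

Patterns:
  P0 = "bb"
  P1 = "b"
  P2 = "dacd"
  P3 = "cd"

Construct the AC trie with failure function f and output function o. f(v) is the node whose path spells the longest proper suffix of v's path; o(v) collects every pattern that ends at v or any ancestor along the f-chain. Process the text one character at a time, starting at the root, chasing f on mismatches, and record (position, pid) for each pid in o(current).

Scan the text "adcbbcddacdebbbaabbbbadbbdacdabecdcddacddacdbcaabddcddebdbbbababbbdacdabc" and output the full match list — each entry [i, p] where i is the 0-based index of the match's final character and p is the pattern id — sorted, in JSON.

Build automaton:
Trie (insert patterns):
  0='ε' goto b→1 c→7 d→3
  1='b' goto b→2  ←P1
  2='bb' goto ·  ←P0
  3='d' goto a→4
  4='da' goto c→5
  5='dac' goto d→6
  6='dacd' goto ·  ←P2
  7='c' goto d→8
  8='cd' goto ·  ←P3

Failure links (BFS by depth):
  fail(1) 'b': from fail(0)=0 chase 'b': 0 ⇒ 0;  out={1}∪out(0)={1}
  fail(3) 'd': from fail(0)=0 chase 'd': 0 ⇒ 0;  out=∅∪out(0)=∅
  fail(7) 'c': from fail(0)=0 chase 'c': 0 ⇒ 0;  out=∅∪out(0)=∅
  fail(2) 'bb': from fail(1)=0 chase 'b': 0 ⇒ 1;  out={0}∪out(1)={0,1}
  fail(4) 'da': from fail(3)=0 chase 'a': 0 ⇒ 0;  out=∅∪out(0)=∅
  fail(8) 'cd': from fail(7)=0 chase 'd': 0 ⇒ 3;  out={3}∪out(3)={3}
  fail(5) 'dac': from fail(4)=0 chase 'c': 0 ⇒ 7;  out=∅∪out(7)=∅
  fail(6) 'dacd': from fail(5)=7 chase 'd': 7 ⇒ 8;  out={2}∪out(8)={2,3}

Run:
pos 0 'a': at 0
pos 1 'd': at 3
pos 2 'c': at 7 (via fail)
pos 3 'b': at 1 (via fail)  ** P1@[3:3]
pos 4 'b': at 2  ** P0@[3:4],P1@[4:4]
pos 5 'c': at 7 (via fail)
pos 6 'd': at 8  ** P3@[5:6]
pos 7 'd': at 3 (via fail)
pos 8 'a': at 4
pos 9 'c': at 5
pos 10 'd': at 6  ** P2@[7:10],P3@[9:10]
pos 11 'e': at 0 (via fail)
pos 12 'b': at 1  ** P1@[12:12]
pos 13 'b': at 2  ** P0@[12:13],P1@[13:13]
pos 14 'b': at 2 (via fail)  ** P0@[13:14],P1@[14:14]
pos 15 'a': at 0 (via fail)
pos 16 'a': at 0
pos 17 'b': at 1  ** P1@[17:17]
pos 18 'b': at 2  ** P0@[17:18],P1@[18:18]
pos 19 'b': at 2 (via fail)  ** P0@[18:19],P1@[19:19]
pos 20 'b': at 2 (via fail)  ** P0@[19:20],P1@[20:20]
pos 21 'a': at 0 (via fail)
pos 22 'd': at 3
pos 23 'b': at 1 (via fail)  ** P1@[23:23]
pos 24 'b': at 2  ** P0@[23:24],P1@[24:24]
pos 25 'd': at 3 (via fail)
pos 26 'a': at 4
pos 27 'c': at 5
pos 28 'd': at 6  ** P2@[25:28],P3@[27:28]
pos 29 'a': at 4 (via fail)
pos 30 'b': at 1 (via fail)  ** P1@[30:30]
pos 31 'e': at 0 (via fail)
pos 32 'c': at 7
pos 33 'd': at 8  ** P3@[32:33]
pos 34 'c': at 7 (via fail)
pos 35 'd': at 8  ** P3@[34:35]
pos 36 'd': at 3 (via fail)
pos 37 'a': at 4
pos 38 'c': at 5
pos 39 'd': at 6  ** P2@[36:39],P3@[38:39]
pos 40 'd': at 3 (via fail)
pos 41 'a': at 4
pos 42 'c': at 5
pos 43 'd': at 6  ** P2@[40:43],P3@[42:43]
pos 44 'b': at 1 (via fail)  ** P1@[44:44]
pos 45 'c': at 7 (via fail)
pos 46 'a': at 0 (via fail)
pos 47 'a': at 0
pos 48 'b': at 1  ** P1@[48:48]
pos 49 'd': at 3 (via fail)
pos 50 'd': at 3 (via fail)
pos 51 'c': at 7 (via fail)
pos 52 'd': at 8  ** P3@[51:52]
pos 53 'd': at 3 (via fail)
pos 54 'e': at 0 (via fail)
pos 55 'b': at 1  ** P1@[55:55]
pos 56 'd': at 3 (via fail)
pos 57 'b': at 1 (via fail)  ** P1@[57:57]
pos 58 'b': at 2  ** P0@[57:58],P1@[58:58]
pos 59 'b': at 2 (via fail)  ** P0@[58:59],P1@[59:59]
pos 60 'a': at 0 (via fail)
pos 61 'b': at 1  ** P1@[61:61]
pos 62 'a': at 0 (via fail)
pos 63 'b': at 1  ** P1@[63:63]
pos 64 'b': at 2  ** P0@[63:64],P1@[64:64]
pos 65 'b': at 2 (via fail)  ** P0@[64:65],P1@[65:65]
pos 66 'd': at 3 (via fail)
pos 67 'a': at 4
pos 68 'c': at 5
pos 69 'd': at 6  ** P2@[66:69],P3@[68:69]
pos 70 'a': at 4 (via fail)
pos 71 'b': at 1 (via fail)  ** P1@[71:71]
pos 72 'c': at 7 (via fail)

All matches (sorted): [[3,1],[4,0],[4,1],[6,3],[10,2],[10,3],[12,1],[13,0],[13,1],[14,0],[14,1],[17,1],[18,0],[18,1],[19,0],[19,1],[20,0],[20,1],[23,1],[24,0],[24,1],[28,2],[28,3],[30,1],[33,3],[35,3],[39,2],[39,3],[43,2],[43,3],[44,1],[48,1],[52,3],[55,1],[57,1],[58,0],[58,1],[59,0],[59,1],[61,1],[63,1],[64,0],[64,1],[65,0],[65,1],[69,2],[69,3],[71,1]]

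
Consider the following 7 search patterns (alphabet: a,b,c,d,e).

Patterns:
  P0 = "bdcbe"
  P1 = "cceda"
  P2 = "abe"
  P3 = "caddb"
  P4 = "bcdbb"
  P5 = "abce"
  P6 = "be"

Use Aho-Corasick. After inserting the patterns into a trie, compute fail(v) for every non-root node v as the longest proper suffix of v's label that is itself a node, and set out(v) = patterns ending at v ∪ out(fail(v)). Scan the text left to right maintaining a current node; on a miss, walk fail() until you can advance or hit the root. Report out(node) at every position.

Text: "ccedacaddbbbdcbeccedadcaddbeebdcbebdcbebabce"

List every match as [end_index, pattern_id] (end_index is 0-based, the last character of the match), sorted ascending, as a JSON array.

Build:
Trie nodes:
  n0 'ε': a→11 b→1 c→6
  n1 'b': c→18 d→2 e→24
  n2 'bd': c→3
  n3 'bdc': b→4
  n4 'bdcb': e→5
  n5 'bdcbe': ·  ←P0
  n6 'c': a→14 c→7
  n7 'cc': e→8
  n8 'cce': d→9
  n9 'cced': a→10
  n10 'cceda': ·  ←P1
  n11 'a': b→12
  n12 'ab': c→22 e→13
  n13 'abe': ·  ←P2
  n14 'ca': d→15
  n15 'cad': d→16
  n16 'cadd': b→17
  n17 'caddb': ·  ←P3
  n18 'bc': d→19
  n19 'bcd': b→20
  n20 'bcdb': b→21
  n21 'bcdbb': ·  ←P4
  n22 'abc': e→23
  n23 'abce': ·  ←P5
  n24 'be': ·  ←P6

BFS fail/out derivation:
  n1('b'): parent n0 fail=0; on 'b' 0 → fail=0;  out ∅∪∅=∅
  n6('c'): parent n0 fail=0; on 'c' 0 → fail=0;  out ∅∪∅=∅
  n11('a'): parent n0 fail=0; on 'a' 0 → fail=0;  out ∅∪∅=∅
  n2('bd'): parent n1 fail=0; on 'd' 0 → fail=0;  out ∅∪∅=∅
  n7('cc'): parent n6 fail=0; on 'c' 0 → fail=6;  out ∅∪∅=∅
  n12('ab'): parent n11 fail=0; on 'b' 0 → fail=1;  out ∅∪∅=∅
  n14('ca'): parent n6 fail=0; on 'a' 0 → fail=11;  out ∅∪∅=∅
  n18('bc'): parent n1 fail=0; on 'c' 0 → fail=6;  out ∅∪∅=∅
  n24('be'): parent n1 fail=0; on 'e' 0 → fail=0;  out {6}∪∅={6}
  n3('bdc'): parent n2 fail=0; on 'c' 0 → fail=6;  out ∅∪∅=∅
  n8('cce'): parent n7 fail=6; on 'e' 6→0 → fail=0;  out ∅∪∅=∅
  n13('abe'): parent n12 fail=1; on 'e' 1 → fail=24;  out {2}∪{6}={2,6}
  n15('cad'): parent n14 fail=11; on 'd' 11→0 → fail=0;  out ∅∪∅=∅
  n19('bcd'): parent n18 fail=6; on 'd' 6→0 → fail=0;  out ∅∪∅=∅
  n22('abc'): parent n12 fail=1; on 'c' 1 → fail=18;  out ∅∪∅=∅
  n4('bdcb'): parent n3 fail=6; on 'b' 6→0 → fail=1;  out ∅∪∅=∅
  n9('cced'): parent n8 fail=0; on 'd' 0 → fail=0;  out ∅∪∅=∅
  n16('cadd'): parent n15 fail=0; on 'd' 0 → fail=0;  out ∅∪∅=∅
  n20('bcdb'): parent n19 fail=0; on 'b' 0 → fail=1;  out ∅∪∅=∅
  n23('abce'): parent n22 fail=18; on 'e' 18→6→0 → fail=0;  out {5}∪∅={5}
  n5('bdcbe'): parent n4 fail=1; on 'e' 1 → fail=24;  out {0}∪{6}={0,6}
  n10('cceda'): parent n9 fail=0; on 'a' 0 → fail=11;  out {1}∪∅={1}
  n17('caddb'): parent n16 fail=0; on 'b' 0 → fail=1;  out {3}∪∅={3}
  n21('bcdbb'): parent n20 fail=1; on 'b' 1→0 → fail=1;  out {4}∪∅={4}

Run:
[0] read 'c'  n0⇒n6
[1] read 'c'  n6⇒n7
[2] read 'e'  n7⇒n8
[3] read 'd'  n8⇒n9
[4] read 'a'  n9⇒n10  emit P1@[0:4]
[5] read 'c'  n10⇒n6 ·f
[6] read 'a'  n6⇒n14
[7] read 'd'  n14⇒n15
[8] read 'd'  n15⇒n16
[9] read 'b'  n16⇒n17  emit P3@[5:9]
[10] read 'b'  n17⇒n1 ·f
[11] read 'b'  n1⇒n1 ·f
[12] read 'd'  n1⇒n2
[13] read 'c'  n2⇒n3
[14] read 'b'  n3⇒n4
[15] read 'e'  n4⇒n5  emit P0@[11:15],P6@[14:15]
[16] read 'c'  n5⇒n6 ·f
[17] read 'c'  n6⇒n7
[18] read 'e'  n7⇒n8
[19] read 'd'  n8⇒n9
[20] read 'a'  n9⇒n10  emit P1@[16:20]
[21] read 'd'  n10⇒n0 ·f
[22] read 'c'  n0⇒n6
[23] read 'a'  n6⇒n14
[24] read 'd'  n14⇒n15
[25] read 'd'  n15⇒n16
[26] read 'b'  n16⇒n17  emit P3@[22:26]
[27] read 'e'  n17⇒n24 ·f  emit P6@[26:27]
[28] read 'e'  n24⇒n0 ·f
[29] read 'b'  n0⇒n1
[30] read 'd'  n1⇒n2
[31] read 'c'  n2⇒n3
[32] read 'b'  n3⇒n4
[33] read 'e'  n4⇒n5  emit P0@[29:33],P6@[32:33]
[34] read 'b'  n5⇒n1 ·f
[35] read 'd'  n1⇒n2
[36] read 'c'  n2⇒n3
[37] read 'b'  n3⇒n4
[38] read 'e'  n4⇒n5  emit P0@[34:38],P6@[37:38]
[39] read 'b'  n5⇒n1 ·f
[40] read 'a'  n1⇒n11 ·f
[41] read 'b'  n11⇒n12
[42] read 'c'  n12⇒n22
[43] read 'e'  n22⇒n23  emit P5@[40:43]

Result: [[4,1],[9,3],[15,0],[15,6],[20,1],[26,3],[27,6],[33,0],[33,6],[38,0],[38,6],[43,5]]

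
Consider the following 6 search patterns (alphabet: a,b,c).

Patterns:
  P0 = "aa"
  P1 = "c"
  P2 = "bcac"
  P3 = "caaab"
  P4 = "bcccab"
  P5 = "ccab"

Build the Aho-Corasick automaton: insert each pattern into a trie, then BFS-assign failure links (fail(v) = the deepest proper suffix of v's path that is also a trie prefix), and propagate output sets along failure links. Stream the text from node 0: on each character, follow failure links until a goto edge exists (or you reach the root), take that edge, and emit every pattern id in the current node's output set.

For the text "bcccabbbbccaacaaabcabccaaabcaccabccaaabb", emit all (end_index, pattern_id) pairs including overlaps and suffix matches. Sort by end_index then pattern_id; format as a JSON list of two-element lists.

Construct AC machine:
Trie nodes:
  n0 'ε': a→1 b→4 c→3
  n1 'a': a→2
  n2 'aa': ·  ←P0
  n3 'c': a→8 c→16  ←P1
  n4 'b': c→5
  n5 'bc': a→6 c→12
  n6 'bca': c→7
  n7 'bcac': ·  ←P2
  n8 'ca': a→9
  n9 'caa': a→10
  n10 'caaa': b→11
  n11 'caaab': ·  ←P3
  n12 'bcc': c→13
  n13 'bccc': a→14
  n14 'bccca': b→15
  n15 'bcccab': ·  ←P4
  n16 'cc': a→17
  n17 'cca': b→18
  n18 'ccab': ·  ←P5

Failure links (BFS by depth):
  fail(1) 'a': from fail(0)=0 chase 'a': 0 ⇒ 0;  out=∅∪out(0)=∅
  fail(3) 'c': from fail(0)=0 chase 'c': 0 ⇒ 0;  out={1}∪out(0)={1}
  fail(4) 'b': from fail(0)=0 chase 'b': 0 ⇒ 0;  out=∅∪out(0)=∅
  fail(2) 'aa': from fail(1)=0 chase 'a': 0 ⇒ 1;  out={0}∪out(1)={0}
  fail(5) 'bc': from fail(4)=0 chase 'c': 0 ⇒ 3;  out=∅∪out(3)={1}
  fail(8) 'ca': from fail(3)=0 chase 'a': 0 ⇒ 1;  out=∅∪out(1)=∅
  fail(16) 'cc': from fail(3)=0 chase 'c': 0 ⇒ 3;  out=∅∪out(3)={1}
  fail(6) 'bca': from fail(5)=3 chase 'a': 3 ⇒ 8;  out=∅∪out(8)=∅
  fail(9) 'caa': from fail(8)=1 chase 'a': 1 ⇒ 2;  out=∅∪out(2)={0}
  fail(12) 'bcc': from fail(5)=3 chase 'c': 3 ⇒ 16;  out=∅∪out(16)={1}
  fail(17) 'cca': from fail(16)=3 chase 'a': 3 ⇒ 8;  out=∅∪out(8)=∅
  fail(7) 'bcac': from fail(6)=8 chase 'c': 8→1→0 ⇒ 3;  out={2}∪out(3)={1,2}
  fail(10) 'caaa': from fail(9)=2 chase 'a': 2→1 ⇒ 2;  out=∅∪out(2)={0}
  fail(13) 'bccc': from fail(12)=16 chase 'c': 16→3 ⇒ 16;  out=∅∪out(16)={1}
  fail(18) 'ccab': from fail(17)=8 chase 'b': 8→1→0 ⇒ 4;  out={5}∪out(4)={5}
  fail(11) 'caaab': from fail(10)=2 chase 'b': 2→1→0 ⇒ 4;  out={3}∪out(4)={3}
  fail(14) 'bccca': from fail(13)=16 chase 'a': 16 ⇒ 17;  out=∅∪out(17)=∅
  fail(15) 'bcccab': from fail(14)=17 chase 'b': 17 ⇒ 18;  out={4}∪out(18)={4,5}

Run:
i=0 'b': node 0→4
i=1 'c': node 4→5  → match P1@[1:1]
i=2 'c': node 5→12  → match P1@[2:2]
i=3 'c': node 12→13  → match P1@[3:3]
i=4 'a': node 13→14
i=5 'b': node 14→15  → match P4@[0:5],P5@[2:5]
i=6 'b': node 15→4 (fail-walked)
i=7 'b': node 4→4 (fail-walked)
i=8 'b': node 4→4 (fail-walked)
i=9 'c': node 4→5  → match P1@[9:9]
i=10 'c': node 5→12  → match P1@[10:10]
i=11 'a': node 12→17 (fail-walked)
i=12 'a': node 17→9 (fail-walked)  → match P0@[11:12]
i=13 'c': node 9→3 (fail-walked)  → match P1@[13:13]
i=14 'a': node 3→8
i=15 'a': node 8→9  → match P0@[14:15]
i=16 'a': node 9→10  → match P0@[15:16]
i=17 'b': node 10→11  → match P3@[13:17]
i=18 'c': node 11→5 (fail-walked)  → match P1@[18:18]
i=19 'a': node 5→6
i=20 'b': node 6→4 (fail-walked)
i=21 'c': node 4→5  → match P1@[21:21]
i=22 'c': node 5→12  → match P1@[22:22]
i=23 'a': node 12→17 (fail-walked)
i=24 'a': node 17→9 (fail-walked)  → match P0@[23:24]
i=25 'a': node 9→10  → match P0@[24:25]
i=26 'b': node 10→11  → match P3@[22:26]
i=27 'c': node 11→5 (fail-walked)  → match P1@[27:27]
i=28 'a': node 5→6
i=29 'c': node 6→7  → match P1@[29:29],P2@[26:29]
i=30 'c': node 7→16 (fail-walked)  → match P1@[30:30]
i=31 'a': node 16→17
i=32 'b': node 17→18  → match P5@[29:32]
i=33 'c': node 18→5 (fail-walked)  → match P1@[33:33]
i=34 'c': node 5→12  → match P1@[34:34]
i=35 'a': node 12→17 (fail-walked)
i=36 'a': node 17→9 (fail-walked)  → match P0@[35:36]
i=37 'a': node 9→10  → match P0@[36:37]
i=38 'b': node 10→11  → match P3@[34:38]
i=39 'b': node 11→4 (fail-walked)

All matches (sorted): [[1,1],[2,1],[3,1],[5,4],[5,5],[9,1],[10,1],[12,0],[13,1],[15,0],[16,0],[17,3],[18,1],[21,1],[22,1],[24,0],[25,0],[26,3],[27,1],[29,1],[29,2],[30,1],[32,5],[33,1],[34,1],[36,0],[37,0],[38,3]]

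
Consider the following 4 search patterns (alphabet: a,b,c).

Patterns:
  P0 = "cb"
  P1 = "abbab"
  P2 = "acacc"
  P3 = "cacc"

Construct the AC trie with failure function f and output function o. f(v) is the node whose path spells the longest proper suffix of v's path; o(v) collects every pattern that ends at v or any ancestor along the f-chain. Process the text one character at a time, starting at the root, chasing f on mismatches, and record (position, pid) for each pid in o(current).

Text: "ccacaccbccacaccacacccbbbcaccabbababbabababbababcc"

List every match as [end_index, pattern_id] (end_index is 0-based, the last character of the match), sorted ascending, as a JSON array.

Construct AC machine:
Trie (insert patterns):
  n0 'ε': a→3 c→1
  n1 'c': a→12 b→2
  n2 'cb': ·  ←P0
  n3 'a': b→4 c→8
  n4 'ab': b→5
  n5 'abb': a→6
  n6 'abba': b→7
  n7 'abbab': ·  ←P1
  n8 'ac': a→9
  n9 'aca': c→10
  n10 'acac': c→11
  n11 'acacc': ·  ←P2
  n12 'ca': c→13
  n13 'cac': c→14
  n14 'cacc': ·  ←P3

Failure links (BFS by depth):
  fail(1) 'c': from fail(0)=0 chase 'c': 0 ⇒ 0;  out=∅∪out(0)=∅
  fail(3) 'a': from fail(0)=0 chase 'a': 0 ⇒ 0;  out=∅∪out(0)=∅
  fail(2) 'cb': from fail(1)=0 chase 'b': 0 ⇒ 0;  out={0}∪out(0)={0}
  fail(4) 'ab': from fail(3)=0 chase 'b': 0 ⇒ 0;  out=∅∪out(0)=∅
  fail(8) 'ac': from fail(3)=0 chase 'c': 0 ⇒ 1;  out=∅∪out(1)=∅
  fail(12) 'ca': from fail(1)=0 chase 'a': 0 ⇒ 3;  out=∅∪out(3)=∅
  fail(5) 'abb': from fail(4)=0 chase 'b': 0 ⇒ 0;  out=∅∪out(0)=∅
  fail(9) 'aca': from fail(8)=1 chase 'a': 1 ⇒ 12;  out=∅∪out(12)=∅
  fail(13) 'cac': from fail(12)=3 chase 'c': 3 ⇒ 8;  out=∅∪out(8)=∅
  fail(6) 'abba': from fail(5)=0 chase 'a': 0 ⇒ 3;  out=∅∪out(3)=∅
  fail(10) 'acac': from fail(9)=12 chase 'c': 12 ⇒ 13;  out=∅∪out(13)=∅
  fail(14) 'cacc': from fail(13)=8 chase 'c': 8→1→0 ⇒ 1;  out={3}∪out(1)={3}
  fail(7) 'abbab': from fail(6)=3 chase 'b': 3 ⇒ 4;  out={1}∪out(4)={1}
  fail(11) 'acacc': from fail(10)=13 chase 'c': 13 ⇒ 14;  out={2}∪out(14)={2,3}

Text stream:
[0] read 'c'  n0⇒n1
[1] read 'c'  n1⇒n1 (via fail)
[2] read 'a'  n1⇒n12
[3] read 'c'  n12⇒n13
[4] read 'a'  n13⇒n9 (via fail)
[5] read 'c'  n9⇒n10
[6] read 'c'  n10⇒n11  → match P2@[2:6],P3@[3:6]
[7] read 'b'  n11⇒n2 (via fail)  → match P0@[6:7]
[8] read 'c'  n2⇒n1 (via fail)
[9] read 'c'  n1⇒n1 (via fail)
[10] read 'a'  n1⇒n12
[11] read 'c'  n12⇒n13
[12] read 'a'  n13⇒n9 (via fail)
[13] read 'c'  n9⇒n10
[14] read 'c'  n10⇒n11  → match P2@[10:14],P3@[11:14]
[15] read 'a'  n11⇒n12 (via fail)
[16] read 'c'  n12⇒n13
[17] read 'a'  n13⇒n9 (via fail)
[18] read 'c'  n9⇒n10
[19] read 'c'  n10⇒n11  → match P2@[15:19],P3@[16:19]
[20] read 'c'  n11⇒n1 (via fail)
[21] read 'b'  n1⇒n2  → match P0@[20:21]
[22] read 'b'  n2⇒n0 (via fail)
[23] read 'b'  n0⇒n0
[24] read 'c'  n0⇒n1
[25] read 'a'  n1⇒n12
[26] read 'c'  n12⇒n13
[27] read 'c'  n13⇒n14  → match P3@[24:27]
[28] read 'a'  n14⇒n12 (via fail)
[29] read 'b'  n12⇒n4 (via fail)
[30] read 'b'  n4⇒n5
[31] read 'a'  n5⇒n6
[32] read 'b'  n6⇒n7  → match P1@[28:32]
[33] read 'a'  n7⇒n3 (via fail)
[34] read 'b'  n3⇒n4
[35] read 'b'  n4⇒n5
[36] read 'a'  n5⇒n6
[37] read 'b'  n6⇒n7  → match P1@[33:37]
[38] read 'a'  n7⇒n3 (via fail)
[39] read 'b'  n3⇒n4
[40] read 'a'  n4⇒n3 (via fail)
[41] read 'b'  n3⇒n4
[42] read 'b'  n4⇒n5
[43] read 'a'  n5⇒n6
[44] read 'b'  n6⇒n7  → match P1@[40:44]
[45] read 'a'  n7⇒n3 (via fail)
[46] read 'b'  n3⇒n4
[47] read 'c'  n4⇒n1 (via fail)
[48] read 'c'  n1⇒n1 (via fail)

Matches: [[6,2],[6,3],[7,0],[14,2],[14,3],[19,2],[19,3],[21,0],[27,3],[32,1],[37,1],[44,1]]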